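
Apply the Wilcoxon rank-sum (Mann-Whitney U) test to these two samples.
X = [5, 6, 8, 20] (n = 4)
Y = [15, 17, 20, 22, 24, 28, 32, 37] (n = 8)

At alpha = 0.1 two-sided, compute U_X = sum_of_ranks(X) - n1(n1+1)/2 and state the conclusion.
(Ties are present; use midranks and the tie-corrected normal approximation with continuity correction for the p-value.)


Step 1: Combine and sort all 12 observations; assign midranks.
sorted (value, group): (5,X), (6,X), (8,X), (15,Y), (17,Y), (20,X), (20,Y), (22,Y), (24,Y), (28,Y), (32,Y), (37,Y)
ranks: 5->1, 6->2, 8->3, 15->4, 17->5, 20->6.5, 20->6.5, 22->8, 24->9, 28->10, 32->11, 37->12
Step 2: Rank sum for X: R1 = 1 + 2 + 3 + 6.5 = 12.5.
Step 3: U_X = R1 - n1(n1+1)/2 = 12.5 - 4*5/2 = 12.5 - 10 = 2.5.
       U_Y = n1*n2 - U_X = 32 - 2.5 = 29.5.
Step 4: Ties are present, so use the tie-corrected normal approximation (with continuity correction) for the p-value.
Step 5: p-value = 0.026980; compare to alpha = 0.1. reject H0.

U_X = 2.5, p = 0.026980, reject H0 at alpha = 0.1.


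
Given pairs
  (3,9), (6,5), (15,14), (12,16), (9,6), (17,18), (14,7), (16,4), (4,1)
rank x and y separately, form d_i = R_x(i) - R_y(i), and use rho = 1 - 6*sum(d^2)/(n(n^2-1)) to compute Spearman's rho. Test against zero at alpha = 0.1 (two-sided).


Step 1: Rank x and y separately (midranks; no ties here).
rank(x): 3->1, 6->3, 15->7, 12->5, 9->4, 17->9, 14->6, 16->8, 4->2
rank(y): 9->6, 5->3, 14->7, 16->8, 6->4, 18->9, 7->5, 4->2, 1->1
Step 2: d_i = R_x(i) - R_y(i); compute d_i^2.
  (1-6)^2=25, (3-3)^2=0, (7-7)^2=0, (5-8)^2=9, (4-4)^2=0, (9-9)^2=0, (6-5)^2=1, (8-2)^2=36, (2-1)^2=1
sum(d^2) = 72.
Step 3: rho = 1 - 6*72 / (9*(9^2 - 1)) = 1 - 432/720 = 0.400000.
Step 4: Under H0, t = rho * sqrt((n-2)/(1-rho^2)) = 1.1547 ~ t(7).
Step 5: Two-sided p-value from the t-distribution with 7 df = 0.286105.
Step 6: alpha = 0.1. fail to reject H0.

rho = 0.4000, p = 0.286105, fail to reject H0 at alpha = 0.1.


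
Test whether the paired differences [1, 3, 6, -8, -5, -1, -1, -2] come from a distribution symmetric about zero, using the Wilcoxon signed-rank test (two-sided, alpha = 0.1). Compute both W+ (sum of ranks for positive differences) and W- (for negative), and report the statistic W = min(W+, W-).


Step 1: Drop any zero differences (none here) and take |d_i|.
|d| = [1, 3, 6, 8, 5, 1, 1, 2]
Step 2: Midrank |d_i| (ties get averaged ranks).
ranks: |1|->2, |3|->5, |6|->7, |8|->8, |5|->6, |1|->2, |1|->2, |2|->4
Step 3: Attach original signs; sum ranks with positive sign and with negative sign.
W+ = 2 + 5 + 7 = 14
W- = 8 + 6 + 2 + 2 + 4 = 22
(Check: W+ + W- = 36 should equal n(n+1)/2 = 36.)
Step 4: Test statistic W = min(W+, W-) = 14.
Step 5: Ties in |d|, so use the tie-corrected normal approximation.
        E[W] = n(n+1)/4 = 8*9/4 = 18.
        Tie groups: |d|=1 (t=3); sum(t^3 - t) = 24.
        Var[W] = n(n+1)(2n+1)/24 - sum(t^3-t)/48 = 1224/24 - 24/48 = 50.5.
        z = (W - E[W]) / sqrt(Var[W]) = (14 - 18) / 7.1063 = -0.5629.
        Two-sided p = 2*Phi(z) = 0.573518.
Step 6: alpha = 0.1. fail to reject H0.

W+ = 14, W- = 22, W = min = 14, p = 0.573518, fail to reject H0.


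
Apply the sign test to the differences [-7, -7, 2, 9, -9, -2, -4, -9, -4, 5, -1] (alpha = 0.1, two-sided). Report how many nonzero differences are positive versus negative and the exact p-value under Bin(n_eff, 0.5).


Step 1: Discard zero differences. Original n = 11; n_eff = number of nonzero differences = 11.
Nonzero differences (with sign): -7, -7, +2, +9, -9, -2, -4, -9, -4, +5, -1
Step 2: Count signs: positive = 3, negative = 8.
Step 3: Under H0: P(positive) = 0.5, so the number of positives S ~ Bin(11, 0.5).
Step 4: Two-sided exact p-value = sum of Bin(11,0.5) probabilities at or below the observed probability = 0.226562.
Step 5: alpha = 0.1. fail to reject H0.

n_eff = 11, pos = 3, neg = 8, p = 0.226562, fail to reject H0.


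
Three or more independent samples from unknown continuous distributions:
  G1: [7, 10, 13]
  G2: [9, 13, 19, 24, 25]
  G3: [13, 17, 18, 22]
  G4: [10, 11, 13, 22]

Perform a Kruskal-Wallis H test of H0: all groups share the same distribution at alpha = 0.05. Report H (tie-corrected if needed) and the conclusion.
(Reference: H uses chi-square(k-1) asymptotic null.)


Step 1: Combine all N = 16 observations and assign midranks.
sorted (value, group, rank): (7,G1,1), (9,G2,2), (10,G1,3.5), (10,G4,3.5), (11,G4,5), (13,G1,7.5), (13,G2,7.5), (13,G3,7.5), (13,G4,7.5), (17,G3,10), (18,G3,11), (19,G2,12), (22,G3,13.5), (22,G4,13.5), (24,G2,15), (25,G2,16)
Step 2: Sum ranks within each group.
R_1 = 12 (n_1 = 3)
R_2 = 52.5 (n_2 = 5)
R_3 = 42 (n_3 = 4)
R_4 = 29.5 (n_4 = 4)
Step 3: H = 12/(N(N+1)) * sum(R_i^2/n_i) - 3(N+1)
     = 12/(16*17) * (12^2/3 + 52.5^2/5 + 42^2/4 + 29.5^2/4) - 3*17
     = 0.044118 * 1257.81 - 51
     = 4.491728.
Step 4: Ties present; correction factor C = 1 - 72/(16^3 - 16) = 0.982353. Corrected H = 4.491728 / 0.982353 = 4.572418.
Step 5: Under H0, H ~ chi^2(3); p-value = 0.205921.
Step 6: alpha = 0.05. fail to reject H0.

H = 4.5724, df = 3, p = 0.205921, fail to reject H0.


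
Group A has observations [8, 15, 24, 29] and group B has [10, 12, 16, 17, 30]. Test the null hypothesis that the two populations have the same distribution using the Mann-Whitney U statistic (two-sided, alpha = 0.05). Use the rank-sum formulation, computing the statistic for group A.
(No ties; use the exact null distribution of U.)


Step 1: Combine and sort all 9 observations; assign midranks.
sorted (value, group): (8,X), (10,Y), (12,Y), (15,X), (16,Y), (17,Y), (24,X), (29,X), (30,Y)
ranks: 8->1, 10->2, 12->3, 15->4, 16->5, 17->6, 24->7, 29->8, 30->9
Step 2: Rank sum for X: R1 = 1 + 4 + 7 + 8 = 20.
Step 3: U_X = R1 - n1(n1+1)/2 = 20 - 4*5/2 = 20 - 10 = 10.
       U_Y = n1*n2 - U_X = 20 - 10 = 10.
Step 4: No ties, so the exact null distribution of U (based on enumerating the C(9,4) = 126 equally likely rank assignments) gives the two-sided p-value.
Step 5: p-value = 1.000000; compare to alpha = 0.05. fail to reject H0.

U_X = 10, p = 1.000000, fail to reject H0 at alpha = 0.05.


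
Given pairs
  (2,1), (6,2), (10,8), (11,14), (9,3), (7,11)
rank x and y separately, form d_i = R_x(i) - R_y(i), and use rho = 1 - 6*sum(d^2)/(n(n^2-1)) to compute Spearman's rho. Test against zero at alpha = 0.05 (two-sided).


Step 1: Rank x and y separately (midranks; no ties here).
rank(x): 2->1, 6->2, 10->5, 11->6, 9->4, 7->3
rank(y): 1->1, 2->2, 8->4, 14->6, 3->3, 11->5
Step 2: d_i = R_x(i) - R_y(i); compute d_i^2.
  (1-1)^2=0, (2-2)^2=0, (5-4)^2=1, (6-6)^2=0, (4-3)^2=1, (3-5)^2=4
sum(d^2) = 6.
Step 3: rho = 1 - 6*6 / (6*(6^2 - 1)) = 1 - 36/210 = 0.828571.
Step 4: Under H0, t = rho * sqrt((n-2)/(1-rho^2)) = 2.9598 ~ t(4).
Step 5: Two-sided p-value from the t-distribution with 4 df = 0.041563.
Step 6: alpha = 0.05. reject H0.

rho = 0.8286, p = 0.041563, reject H0 at alpha = 0.05.


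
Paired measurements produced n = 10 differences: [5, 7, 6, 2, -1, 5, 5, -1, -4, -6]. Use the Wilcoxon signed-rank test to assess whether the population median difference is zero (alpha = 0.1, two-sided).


Step 1: Drop any zero differences (none here) and take |d_i|.
|d| = [5, 7, 6, 2, 1, 5, 5, 1, 4, 6]
Step 2: Midrank |d_i| (ties get averaged ranks).
ranks: |5|->6, |7|->10, |6|->8.5, |2|->3, |1|->1.5, |5|->6, |5|->6, |1|->1.5, |4|->4, |6|->8.5
Step 3: Attach original signs; sum ranks with positive sign and with negative sign.
W+ = 6 + 10 + 8.5 + 3 + 6 + 6 = 39.5
W- = 1.5 + 1.5 + 4 + 8.5 = 15.5
(Check: W+ + W- = 55 should equal n(n+1)/2 = 55.)
Step 4: Test statistic W = min(W+, W-) = 15.5.
Step 5: Ties in |d|, so use the tie-corrected normal approximation.
        E[W] = n(n+1)/4 = 10*11/4 = 27.5.
        Tie groups: |d|=1 (t=2), |d|=5 (t=3), |d|=6 (t=2); sum(t^3 - t) = 36.
        Var[W] = n(n+1)(2n+1)/24 - sum(t^3-t)/48 = 2310/24 - 36/48 = 95.5.
        z = (W - E[W]) / sqrt(Var[W]) = (15.5 - 27.5) / 9.7724 = -1.2279.
        Two-sided p = 2*Phi(z) = 0.219467.
Step 6: alpha = 0.1. fail to reject H0.

W+ = 39.5, W- = 15.5, W = min = 15.5, p = 0.219467, fail to reject H0.


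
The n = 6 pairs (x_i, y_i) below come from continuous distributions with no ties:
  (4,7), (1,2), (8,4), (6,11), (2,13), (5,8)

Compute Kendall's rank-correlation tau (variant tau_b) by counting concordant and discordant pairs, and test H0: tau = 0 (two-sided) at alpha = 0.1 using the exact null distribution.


Step 1: Enumerate the 15 unordered pairs (i,j) with i<j and classify each by sign(x_j-x_i) * sign(y_j-y_i).
  (1,2):dx=-3,dy=-5->C; (1,3):dx=+4,dy=-3->D; (1,4):dx=+2,dy=+4->C; (1,5):dx=-2,dy=+6->D
  (1,6):dx=+1,dy=+1->C; (2,3):dx=+7,dy=+2->C; (2,4):dx=+5,dy=+9->C; (2,5):dx=+1,dy=+11->C
  (2,6):dx=+4,dy=+6->C; (3,4):dx=-2,dy=+7->D; (3,5):dx=-6,dy=+9->D; (3,6):dx=-3,dy=+4->D
  (4,5):dx=-4,dy=+2->D; (4,6):dx=-1,dy=-3->C; (5,6):dx=+3,dy=-5->D
Step 2: C = 8, D = 7, total pairs = 15.
Step 3: tau = (C - D)/(n(n-1)/2) = (8 - 7)/15 = 0.066667.
Step 4: Exact two-sided p-value (enumerate n! = 720 permutations of y under H0): p = 1.000000.
Step 5: alpha = 0.1. fail to reject H0.

tau_b = 0.0667 (C=8, D=7), p = 1.000000, fail to reject H0.


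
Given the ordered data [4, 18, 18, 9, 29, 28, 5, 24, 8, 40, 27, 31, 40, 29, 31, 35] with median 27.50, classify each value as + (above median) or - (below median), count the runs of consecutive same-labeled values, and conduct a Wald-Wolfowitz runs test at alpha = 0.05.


Step 1: Compute median = 27.50; label A = above, B = below.
Labels in order: BBBBAABBBABAAAAA  (n_A = 8, n_B = 8)
Step 2: Count runs R = 6.
Step 3: Under H0 (random ordering), E[R] = 2*n_A*n_B/(n_A+n_B) + 1 = 2*8*8/16 + 1 = 9.0000.
        Var[R] = 2*n_A*n_B*(2*n_A*n_B - n_A - n_B) / ((n_A+n_B)^2 * (n_A+n_B-1)) = 14336/3840 = 3.7333.
        SD[R] = 1.9322.
Step 4: Continuity-corrected z = (R + 0.5 - E[R]) / SD[R] = (6 + 0.5 - 9.0000) / 1.9322 = -1.2939.
Step 5: Two-sided p-value via normal approximation = 2*(1 - Phi(|z|)) = 0.195709.
Step 6: alpha = 0.05. fail to reject H0.

R = 6, z = -1.2939, p = 0.195709, fail to reject H0.


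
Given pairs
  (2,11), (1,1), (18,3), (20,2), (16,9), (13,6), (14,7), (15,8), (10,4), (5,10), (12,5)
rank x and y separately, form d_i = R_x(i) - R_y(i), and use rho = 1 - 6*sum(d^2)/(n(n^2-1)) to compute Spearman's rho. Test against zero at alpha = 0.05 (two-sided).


Step 1: Rank x and y separately (midranks; no ties here).
rank(x): 2->2, 1->1, 18->10, 20->11, 16->9, 13->6, 14->7, 15->8, 10->4, 5->3, 12->5
rank(y): 11->11, 1->1, 3->3, 2->2, 9->9, 6->6, 7->7, 8->8, 4->4, 10->10, 5->5
Step 2: d_i = R_x(i) - R_y(i); compute d_i^2.
  (2-11)^2=81, (1-1)^2=0, (10-3)^2=49, (11-2)^2=81, (9-9)^2=0, (6-6)^2=0, (7-7)^2=0, (8-8)^2=0, (4-4)^2=0, (3-10)^2=49, (5-5)^2=0
sum(d^2) = 260.
Step 3: rho = 1 - 6*260 / (11*(11^2 - 1)) = 1 - 1560/1320 = -0.181818.
Step 4: Under H0, t = rho * sqrt((n-2)/(1-rho^2)) = -0.5547 ~ t(9).
Step 5: Two-sided p-value from the t-distribution with 9 df = 0.592615.
Step 6: alpha = 0.05. fail to reject H0.

rho = -0.1818, p = 0.592615, fail to reject H0 at alpha = 0.05.


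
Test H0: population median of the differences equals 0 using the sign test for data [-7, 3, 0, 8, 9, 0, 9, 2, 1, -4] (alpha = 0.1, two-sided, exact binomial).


Step 1: Discard zero differences. Original n = 10; n_eff = number of nonzero differences = 8.
Nonzero differences (with sign): -7, +3, +8, +9, +9, +2, +1, -4
Step 2: Count signs: positive = 6, negative = 2.
Step 3: Under H0: P(positive) = 0.5, so the number of positives S ~ Bin(8, 0.5).
Step 4: Two-sided exact p-value = sum of Bin(8,0.5) probabilities at or below the observed probability = 0.289062.
Step 5: alpha = 0.1. fail to reject H0.

n_eff = 8, pos = 6, neg = 2, p = 0.289062, fail to reject H0.


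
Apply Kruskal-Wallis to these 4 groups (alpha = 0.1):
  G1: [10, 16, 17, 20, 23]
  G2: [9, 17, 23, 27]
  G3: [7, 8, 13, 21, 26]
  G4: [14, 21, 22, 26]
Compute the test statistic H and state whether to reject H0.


Step 1: Combine all N = 18 observations and assign midranks.
sorted (value, group, rank): (7,G3,1), (8,G3,2), (9,G2,3), (10,G1,4), (13,G3,5), (14,G4,6), (16,G1,7), (17,G1,8.5), (17,G2,8.5), (20,G1,10), (21,G3,11.5), (21,G4,11.5), (22,G4,13), (23,G1,14.5), (23,G2,14.5), (26,G3,16.5), (26,G4,16.5), (27,G2,18)
Step 2: Sum ranks within each group.
R_1 = 44 (n_1 = 5)
R_2 = 44 (n_2 = 4)
R_3 = 36 (n_3 = 5)
R_4 = 47 (n_4 = 4)
Step 3: H = 12/(N(N+1)) * sum(R_i^2/n_i) - 3(N+1)
     = 12/(18*19) * (44^2/5 + 44^2/4 + 36^2/5 + 47^2/4) - 3*19
     = 0.035088 * 1682.65 - 57
     = 2.040351.
Step 4: Ties present; correction factor C = 1 - 24/(18^3 - 18) = 0.995872. Corrected H = 2.040351 / 0.995872 = 2.048808.
Step 5: Under H0, H ~ chi^2(3); p-value = 0.562338.
Step 6: alpha = 0.1. fail to reject H0.

H = 2.0488, df = 3, p = 0.562338, fail to reject H0.


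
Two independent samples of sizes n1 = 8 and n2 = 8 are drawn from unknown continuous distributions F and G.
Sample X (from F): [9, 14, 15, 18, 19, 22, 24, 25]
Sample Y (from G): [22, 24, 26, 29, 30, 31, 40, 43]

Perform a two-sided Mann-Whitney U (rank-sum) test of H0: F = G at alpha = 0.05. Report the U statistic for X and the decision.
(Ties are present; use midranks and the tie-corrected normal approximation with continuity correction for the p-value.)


Step 1: Combine and sort all 16 observations; assign midranks.
sorted (value, group): (9,X), (14,X), (15,X), (18,X), (19,X), (22,X), (22,Y), (24,X), (24,Y), (25,X), (26,Y), (29,Y), (30,Y), (31,Y), (40,Y), (43,Y)
ranks: 9->1, 14->2, 15->3, 18->4, 19->5, 22->6.5, 22->6.5, 24->8.5, 24->8.5, 25->10, 26->11, 29->12, 30->13, 31->14, 40->15, 43->16
Step 2: Rank sum for X: R1 = 1 + 2 + 3 + 4 + 5 + 6.5 + 8.5 + 10 = 40.
Step 3: U_X = R1 - n1(n1+1)/2 = 40 - 8*9/2 = 40 - 36 = 4.
       U_Y = n1*n2 - U_X = 64 - 4 = 60.
Step 4: Ties are present, so use the tie-corrected normal approximation (with continuity correction) for the p-value.
Step 5: p-value = 0.003824; compare to alpha = 0.05. reject H0.

U_X = 4, p = 0.003824, reject H0 at alpha = 0.05.


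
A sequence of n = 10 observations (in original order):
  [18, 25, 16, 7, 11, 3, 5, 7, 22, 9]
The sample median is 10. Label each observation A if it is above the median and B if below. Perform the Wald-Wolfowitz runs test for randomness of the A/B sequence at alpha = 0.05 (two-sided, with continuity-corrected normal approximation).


Step 1: Compute median = 10; label A = above, B = below.
Labels in order: AAABABBBAB  (n_A = 5, n_B = 5)
Step 2: Count runs R = 6.
Step 3: Under H0 (random ordering), E[R] = 2*n_A*n_B/(n_A+n_B) + 1 = 2*5*5/10 + 1 = 6.0000.
        Var[R] = 2*n_A*n_B*(2*n_A*n_B - n_A - n_B) / ((n_A+n_B)^2 * (n_A+n_B-1)) = 2000/900 = 2.2222.
        SD[R] = 1.4907.
Step 4: R = E[R], so z = 0 with no continuity correction.
Step 5: Two-sided p-value via normal approximation = 2*(1 - Phi(|z|)) = 1.000000.
Step 6: alpha = 0.05. fail to reject H0.

R = 6, z = 0.0000, p = 1.000000, fail to reject H0.


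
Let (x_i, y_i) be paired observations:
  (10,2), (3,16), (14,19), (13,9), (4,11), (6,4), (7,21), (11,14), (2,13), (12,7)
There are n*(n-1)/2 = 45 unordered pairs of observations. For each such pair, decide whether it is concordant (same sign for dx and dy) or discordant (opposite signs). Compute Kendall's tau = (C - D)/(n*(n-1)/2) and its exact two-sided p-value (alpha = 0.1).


Step 1: Enumerate the 45 unordered pairs (i,j) with i<j and classify each by sign(x_j-x_i) * sign(y_j-y_i).
  (1,2):dx=-7,dy=+14->D; (1,3):dx=+4,dy=+17->C; (1,4):dx=+3,dy=+7->C; (1,5):dx=-6,dy=+9->D
  (1,6):dx=-4,dy=+2->D; (1,7):dx=-3,dy=+19->D; (1,8):dx=+1,dy=+12->C; (1,9):dx=-8,dy=+11->D
  (1,10):dx=+2,dy=+5->C; (2,3):dx=+11,dy=+3->C; (2,4):dx=+10,dy=-7->D; (2,5):dx=+1,dy=-5->D
  (2,6):dx=+3,dy=-12->D; (2,7):dx=+4,dy=+5->C; (2,8):dx=+8,dy=-2->D; (2,9):dx=-1,dy=-3->C
  (2,10):dx=+9,dy=-9->D; (3,4):dx=-1,dy=-10->C; (3,5):dx=-10,dy=-8->C; (3,6):dx=-8,dy=-15->C
  (3,7):dx=-7,dy=+2->D; (3,8):dx=-3,dy=-5->C; (3,9):dx=-12,dy=-6->C; (3,10):dx=-2,dy=-12->C
  (4,5):dx=-9,dy=+2->D; (4,6):dx=-7,dy=-5->C; (4,7):dx=-6,dy=+12->D; (4,8):dx=-2,dy=+5->D
  (4,9):dx=-11,dy=+4->D; (4,10):dx=-1,dy=-2->C; (5,6):dx=+2,dy=-7->D; (5,7):dx=+3,dy=+10->C
  (5,8):dx=+7,dy=+3->C; (5,9):dx=-2,dy=+2->D; (5,10):dx=+8,dy=-4->D; (6,7):dx=+1,dy=+17->C
  (6,8):dx=+5,dy=+10->C; (6,9):dx=-4,dy=+9->D; (6,10):dx=+6,dy=+3->C; (7,8):dx=+4,dy=-7->D
  (7,9):dx=-5,dy=-8->C; (7,10):dx=+5,dy=-14->D; (8,9):dx=-9,dy=-1->C; (8,10):dx=+1,dy=-7->D
  (9,10):dx=+10,dy=-6->D
Step 2: C = 22, D = 23, total pairs = 45.
Step 3: tau = (C - D)/(n(n-1)/2) = (22 - 23)/45 = -0.022222.
Step 4: Exact two-sided p-value (enumerate n! = 3628800 permutations of y under H0): p = 1.000000.
Step 5: alpha = 0.1. fail to reject H0.

tau_b = -0.0222 (C=22, D=23), p = 1.000000, fail to reject H0.


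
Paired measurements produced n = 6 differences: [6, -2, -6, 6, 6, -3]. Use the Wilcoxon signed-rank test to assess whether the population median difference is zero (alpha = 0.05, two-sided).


Step 1: Drop any zero differences (none here) and take |d_i|.
|d| = [6, 2, 6, 6, 6, 3]
Step 2: Midrank |d_i| (ties get averaged ranks).
ranks: |6|->4.5, |2|->1, |6|->4.5, |6|->4.5, |6|->4.5, |3|->2
Step 3: Attach original signs; sum ranks with positive sign and with negative sign.
W+ = 4.5 + 4.5 + 4.5 = 13.5
W- = 1 + 4.5 + 2 = 7.5
(Check: W+ + W- = 21 should equal n(n+1)/2 = 21.)
Step 4: Test statistic W = min(W+, W-) = 7.5.
Step 5: Ties in |d|, so use the tie-corrected normal approximation.
        E[W] = n(n+1)/4 = 6*7/4 = 10.5.
        Tie groups: |d|=6 (t=4); sum(t^3 - t) = 60.
        Var[W] = n(n+1)(2n+1)/24 - sum(t^3-t)/48 = 546/24 - 60/48 = 21.5.
        z = (W - E[W]) / sqrt(Var[W]) = (7.5 - 10.5) / 4.6368 = -0.6470.
        Two-sided p = 2*Phi(z) = 0.517634.
Step 6: alpha = 0.05. fail to reject H0.

W+ = 13.5, W- = 7.5, W = min = 7.5, p = 0.517634, fail to reject H0.


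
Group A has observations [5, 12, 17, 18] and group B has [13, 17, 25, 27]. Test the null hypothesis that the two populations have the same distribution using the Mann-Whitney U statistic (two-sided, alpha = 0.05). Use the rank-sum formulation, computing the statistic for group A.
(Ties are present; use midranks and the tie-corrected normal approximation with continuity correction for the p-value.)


Step 1: Combine and sort all 8 observations; assign midranks.
sorted (value, group): (5,X), (12,X), (13,Y), (17,X), (17,Y), (18,X), (25,Y), (27,Y)
ranks: 5->1, 12->2, 13->3, 17->4.5, 17->4.5, 18->6, 25->7, 27->8
Step 2: Rank sum for X: R1 = 1 + 2 + 4.5 + 6 = 13.5.
Step 3: U_X = R1 - n1(n1+1)/2 = 13.5 - 4*5/2 = 13.5 - 10 = 3.5.
       U_Y = n1*n2 - U_X = 16 - 3.5 = 12.5.
Step 4: Ties are present, so use the tie-corrected normal approximation (with continuity correction) for the p-value.
Step 5: p-value = 0.245383; compare to alpha = 0.05. fail to reject H0.

U_X = 3.5, p = 0.245383, fail to reject H0 at alpha = 0.05.


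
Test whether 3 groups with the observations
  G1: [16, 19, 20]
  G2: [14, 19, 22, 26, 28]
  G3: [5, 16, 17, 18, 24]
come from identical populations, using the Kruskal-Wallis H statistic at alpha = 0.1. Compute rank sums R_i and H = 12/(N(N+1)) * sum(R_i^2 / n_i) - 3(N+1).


Step 1: Combine all N = 13 observations and assign midranks.
sorted (value, group, rank): (5,G3,1), (14,G2,2), (16,G1,3.5), (16,G3,3.5), (17,G3,5), (18,G3,6), (19,G1,7.5), (19,G2,7.5), (20,G1,9), (22,G2,10), (24,G3,11), (26,G2,12), (28,G2,13)
Step 2: Sum ranks within each group.
R_1 = 20 (n_1 = 3)
R_2 = 44.5 (n_2 = 5)
R_3 = 26.5 (n_3 = 5)
Step 3: H = 12/(N(N+1)) * sum(R_i^2/n_i) - 3(N+1)
     = 12/(13*14) * (20^2/3 + 44.5^2/5 + 26.5^2/5) - 3*14
     = 0.065934 * 669.833 - 42
     = 2.164835.
Step 4: Ties present; correction factor C = 1 - 12/(13^3 - 13) = 0.994505. Corrected H = 2.164835 / 0.994505 = 2.176796.
Step 5: Under H0, H ~ chi^2(2); p-value = 0.336756.
Step 6: alpha = 0.1. fail to reject H0.

H = 2.1768, df = 2, p = 0.336756, fail to reject H0.


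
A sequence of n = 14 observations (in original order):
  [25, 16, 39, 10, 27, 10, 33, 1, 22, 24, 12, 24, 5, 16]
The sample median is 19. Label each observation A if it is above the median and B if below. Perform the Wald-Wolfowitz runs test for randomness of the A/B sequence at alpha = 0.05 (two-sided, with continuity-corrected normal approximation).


Step 1: Compute median = 19; label A = above, B = below.
Labels in order: ABABABABAABABB  (n_A = 7, n_B = 7)
Step 2: Count runs R = 12.
Step 3: Under H0 (random ordering), E[R] = 2*n_A*n_B/(n_A+n_B) + 1 = 2*7*7/14 + 1 = 8.0000.
        Var[R] = 2*n_A*n_B*(2*n_A*n_B - n_A - n_B) / ((n_A+n_B)^2 * (n_A+n_B-1)) = 8232/2548 = 3.2308.
        SD[R] = 1.7974.
Step 4: Continuity-corrected z = (R - 0.5 - E[R]) / SD[R] = (12 - 0.5 - 8.0000) / 1.7974 = 1.9472.
Step 5: Two-sided p-value via normal approximation = 2*(1 - Phi(|z|)) = 0.051508.
Step 6: alpha = 0.05. fail to reject H0.

R = 12, z = 1.9472, p = 0.051508, fail to reject H0.


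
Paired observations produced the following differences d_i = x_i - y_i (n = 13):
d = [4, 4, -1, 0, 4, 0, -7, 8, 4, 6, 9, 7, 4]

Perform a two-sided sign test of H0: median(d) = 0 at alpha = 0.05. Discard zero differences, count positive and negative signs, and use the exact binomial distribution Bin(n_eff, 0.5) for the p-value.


Step 1: Discard zero differences. Original n = 13; n_eff = number of nonzero differences = 11.
Nonzero differences (with sign): +4, +4, -1, +4, -7, +8, +4, +6, +9, +7, +4
Step 2: Count signs: positive = 9, negative = 2.
Step 3: Under H0: P(positive) = 0.5, so the number of positives S ~ Bin(11, 0.5).
Step 4: Two-sided exact p-value = sum of Bin(11,0.5) probabilities at or below the observed probability = 0.065430.
Step 5: alpha = 0.05. fail to reject H0.

n_eff = 11, pos = 9, neg = 2, p = 0.065430, fail to reject H0.


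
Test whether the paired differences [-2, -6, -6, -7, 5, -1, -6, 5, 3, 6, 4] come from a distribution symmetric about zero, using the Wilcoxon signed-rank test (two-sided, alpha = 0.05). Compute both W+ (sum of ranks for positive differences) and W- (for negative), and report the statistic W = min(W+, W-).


Step 1: Drop any zero differences (none here) and take |d_i|.
|d| = [2, 6, 6, 7, 5, 1, 6, 5, 3, 6, 4]
Step 2: Midrank |d_i| (ties get averaged ranks).
ranks: |2|->2, |6|->8.5, |6|->8.5, |7|->11, |5|->5.5, |1|->1, |6|->8.5, |5|->5.5, |3|->3, |6|->8.5, |4|->4
Step 3: Attach original signs; sum ranks with positive sign and with negative sign.
W+ = 5.5 + 5.5 + 3 + 8.5 + 4 = 26.5
W- = 2 + 8.5 + 8.5 + 11 + 1 + 8.5 = 39.5
(Check: W+ + W- = 66 should equal n(n+1)/2 = 66.)
Step 4: Test statistic W = min(W+, W-) = 26.5.
Step 5: Ties in |d|, so use the tie-corrected normal approximation.
        E[W] = n(n+1)/4 = 11*12/4 = 33.
        Tie groups: |d|=5 (t=2), |d|=6 (t=4); sum(t^3 - t) = 66.
        Var[W] = n(n+1)(2n+1)/24 - sum(t^3-t)/48 = 3036/24 - 66/48 = 125.125.
        z = (W - E[W]) / sqrt(Var[W]) = (26.5 - 33) / 11.1859 = -0.5811.
        Two-sided p = 2*Phi(z) = 0.561182.
Step 6: alpha = 0.05. fail to reject H0.

W+ = 26.5, W- = 39.5, W = min = 26.5, p = 0.561182, fail to reject H0.


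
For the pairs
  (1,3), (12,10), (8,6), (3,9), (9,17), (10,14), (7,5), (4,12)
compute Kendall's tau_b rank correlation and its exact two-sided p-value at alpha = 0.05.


Step 1: Enumerate the 28 unordered pairs (i,j) with i<j and classify each by sign(x_j-x_i) * sign(y_j-y_i).
  (1,2):dx=+11,dy=+7->C; (1,3):dx=+7,dy=+3->C; (1,4):dx=+2,dy=+6->C; (1,5):dx=+8,dy=+14->C
  (1,6):dx=+9,dy=+11->C; (1,7):dx=+6,dy=+2->C; (1,8):dx=+3,dy=+9->C; (2,3):dx=-4,dy=-4->C
  (2,4):dx=-9,dy=-1->C; (2,5):dx=-3,dy=+7->D; (2,6):dx=-2,dy=+4->D; (2,7):dx=-5,dy=-5->C
  (2,8):dx=-8,dy=+2->D; (3,4):dx=-5,dy=+3->D; (3,5):dx=+1,dy=+11->C; (3,6):dx=+2,dy=+8->C
  (3,7):dx=-1,dy=-1->C; (3,8):dx=-4,dy=+6->D; (4,5):dx=+6,dy=+8->C; (4,6):dx=+7,dy=+5->C
  (4,7):dx=+4,dy=-4->D; (4,8):dx=+1,dy=+3->C; (5,6):dx=+1,dy=-3->D; (5,7):dx=-2,dy=-12->C
  (5,8):dx=-5,dy=-5->C; (6,7):dx=-3,dy=-9->C; (6,8):dx=-6,dy=-2->C; (7,8):dx=-3,dy=+7->D
Step 2: C = 20, D = 8, total pairs = 28.
Step 3: tau = (C - D)/(n(n-1)/2) = (20 - 8)/28 = 0.428571.
Step 4: Exact two-sided p-value (enumerate n! = 40320 permutations of y under H0): p = 0.178869.
Step 5: alpha = 0.05. fail to reject H0.

tau_b = 0.4286 (C=20, D=8), p = 0.178869, fail to reject H0.


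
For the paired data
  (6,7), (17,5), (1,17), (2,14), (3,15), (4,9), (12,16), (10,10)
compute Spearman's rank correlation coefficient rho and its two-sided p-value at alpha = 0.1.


Step 1: Rank x and y separately (midranks; no ties here).
rank(x): 6->5, 17->8, 1->1, 2->2, 3->3, 4->4, 12->7, 10->6
rank(y): 7->2, 5->1, 17->8, 14->5, 15->6, 9->3, 16->7, 10->4
Step 2: d_i = R_x(i) - R_y(i); compute d_i^2.
  (5-2)^2=9, (8-1)^2=49, (1-8)^2=49, (2-5)^2=9, (3-6)^2=9, (4-3)^2=1, (7-7)^2=0, (6-4)^2=4
sum(d^2) = 130.
Step 3: rho = 1 - 6*130 / (8*(8^2 - 1)) = 1 - 780/504 = -0.547619.
Step 4: Under H0, t = rho * sqrt((n-2)/(1-rho^2)) = -1.6031 ~ t(6).
Step 5: Two-sided p-value from the t-distribution with 6 df = 0.160026.
Step 6: alpha = 0.1. fail to reject H0.

rho = -0.5476, p = 0.160026, fail to reject H0 at alpha = 0.1.


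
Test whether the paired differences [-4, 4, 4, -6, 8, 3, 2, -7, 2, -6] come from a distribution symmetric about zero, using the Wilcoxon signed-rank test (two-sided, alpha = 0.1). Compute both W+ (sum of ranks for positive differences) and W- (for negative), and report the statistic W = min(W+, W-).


Step 1: Drop any zero differences (none here) and take |d_i|.
|d| = [4, 4, 4, 6, 8, 3, 2, 7, 2, 6]
Step 2: Midrank |d_i| (ties get averaged ranks).
ranks: |4|->5, |4|->5, |4|->5, |6|->7.5, |8|->10, |3|->3, |2|->1.5, |7|->9, |2|->1.5, |6|->7.5
Step 3: Attach original signs; sum ranks with positive sign and with negative sign.
W+ = 5 + 5 + 10 + 3 + 1.5 + 1.5 = 26
W- = 5 + 7.5 + 9 + 7.5 = 29
(Check: W+ + W- = 55 should equal n(n+1)/2 = 55.)
Step 4: Test statistic W = min(W+, W-) = 26.
Step 5: Ties in |d|, so use the tie-corrected normal approximation.
        E[W] = n(n+1)/4 = 10*11/4 = 27.5.
        Tie groups: |d|=2 (t=2), |d|=4 (t=3), |d|=6 (t=2); sum(t^3 - t) = 36.
        Var[W] = n(n+1)(2n+1)/24 - sum(t^3-t)/48 = 2310/24 - 36/48 = 95.5.
        z = (W - E[W]) / sqrt(Var[W]) = (26 - 27.5) / 9.7724 = -0.1535.
        Two-sided p = 2*Phi(z) = 0.878009.
Step 6: alpha = 0.1. fail to reject H0.

W+ = 26, W- = 29, W = min = 26, p = 0.878009, fail to reject H0.


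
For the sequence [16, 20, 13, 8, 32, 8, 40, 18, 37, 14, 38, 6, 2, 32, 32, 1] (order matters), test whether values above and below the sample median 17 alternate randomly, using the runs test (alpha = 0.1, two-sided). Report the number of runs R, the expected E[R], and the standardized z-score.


Step 1: Compute median = 17; label A = above, B = below.
Labels in order: BABBABAAABABBAAB  (n_A = 8, n_B = 8)
Step 2: Count runs R = 11.
Step 3: Under H0 (random ordering), E[R] = 2*n_A*n_B/(n_A+n_B) + 1 = 2*8*8/16 + 1 = 9.0000.
        Var[R] = 2*n_A*n_B*(2*n_A*n_B - n_A - n_B) / ((n_A+n_B)^2 * (n_A+n_B-1)) = 14336/3840 = 3.7333.
        SD[R] = 1.9322.
Step 4: Continuity-corrected z = (R - 0.5 - E[R]) / SD[R] = (11 - 0.5 - 9.0000) / 1.9322 = 0.7763.
Step 5: Two-sided p-value via normal approximation = 2*(1 - Phi(|z|)) = 0.437558.
Step 6: alpha = 0.1. fail to reject H0.

R = 11, z = 0.7763, p = 0.437558, fail to reject H0.


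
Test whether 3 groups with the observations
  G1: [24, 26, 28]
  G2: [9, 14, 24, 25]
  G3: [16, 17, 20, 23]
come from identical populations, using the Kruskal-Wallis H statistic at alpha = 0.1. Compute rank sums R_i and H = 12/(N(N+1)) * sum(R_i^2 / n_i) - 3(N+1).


Step 1: Combine all N = 11 observations and assign midranks.
sorted (value, group, rank): (9,G2,1), (14,G2,2), (16,G3,3), (17,G3,4), (20,G3,5), (23,G3,6), (24,G1,7.5), (24,G2,7.5), (25,G2,9), (26,G1,10), (28,G1,11)
Step 2: Sum ranks within each group.
R_1 = 28.5 (n_1 = 3)
R_2 = 19.5 (n_2 = 4)
R_3 = 18 (n_3 = 4)
Step 3: H = 12/(N(N+1)) * sum(R_i^2/n_i) - 3(N+1)
     = 12/(11*12) * (28.5^2/3 + 19.5^2/4 + 18^2/4) - 3*12
     = 0.090909 * 446.812 - 36
     = 4.619318.
Step 4: Ties present; correction factor C = 1 - 6/(11^3 - 11) = 0.995455. Corrected H = 4.619318 / 0.995455 = 4.640411.
Step 5: Under H0, H ~ chi^2(2); p-value = 0.098253.
Step 6: alpha = 0.1. reject H0.

H = 4.6404, df = 2, p = 0.098253, reject H0.


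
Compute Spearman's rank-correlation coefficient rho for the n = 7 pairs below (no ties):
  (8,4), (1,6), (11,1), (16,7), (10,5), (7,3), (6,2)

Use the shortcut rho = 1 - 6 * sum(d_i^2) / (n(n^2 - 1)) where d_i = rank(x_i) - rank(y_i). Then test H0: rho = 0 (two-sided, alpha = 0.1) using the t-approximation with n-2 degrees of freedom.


Step 1: Rank x and y separately (midranks; no ties here).
rank(x): 8->4, 1->1, 11->6, 16->7, 10->5, 7->3, 6->2
rank(y): 4->4, 6->6, 1->1, 7->7, 5->5, 3->3, 2->2
Step 2: d_i = R_x(i) - R_y(i); compute d_i^2.
  (4-4)^2=0, (1-6)^2=25, (6-1)^2=25, (7-7)^2=0, (5-5)^2=0, (3-3)^2=0, (2-2)^2=0
sum(d^2) = 50.
Step 3: rho = 1 - 6*50 / (7*(7^2 - 1)) = 1 - 300/336 = 0.107143.
Step 4: Under H0, t = rho * sqrt((n-2)/(1-rho^2)) = 0.2410 ~ t(5).
Step 5: Two-sided p-value from the t-distribution with 5 df = 0.819151.
Step 6: alpha = 0.1. fail to reject H0.

rho = 0.1071, p = 0.819151, fail to reject H0 at alpha = 0.1.


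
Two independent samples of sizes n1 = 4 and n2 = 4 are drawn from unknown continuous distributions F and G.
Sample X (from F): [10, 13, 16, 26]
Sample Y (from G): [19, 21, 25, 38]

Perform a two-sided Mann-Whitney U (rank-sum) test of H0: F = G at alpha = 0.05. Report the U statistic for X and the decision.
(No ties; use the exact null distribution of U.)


Step 1: Combine and sort all 8 observations; assign midranks.
sorted (value, group): (10,X), (13,X), (16,X), (19,Y), (21,Y), (25,Y), (26,X), (38,Y)
ranks: 10->1, 13->2, 16->3, 19->4, 21->5, 25->6, 26->7, 38->8
Step 2: Rank sum for X: R1 = 1 + 2 + 3 + 7 = 13.
Step 3: U_X = R1 - n1(n1+1)/2 = 13 - 4*5/2 = 13 - 10 = 3.
       U_Y = n1*n2 - U_X = 16 - 3 = 13.
Step 4: No ties, so the exact null distribution of U (based on enumerating the C(8,4) = 70 equally likely rank assignments) gives the two-sided p-value.
Step 5: p-value = 0.200000; compare to alpha = 0.05. fail to reject H0.

U_X = 3, p = 0.200000, fail to reject H0 at alpha = 0.05.


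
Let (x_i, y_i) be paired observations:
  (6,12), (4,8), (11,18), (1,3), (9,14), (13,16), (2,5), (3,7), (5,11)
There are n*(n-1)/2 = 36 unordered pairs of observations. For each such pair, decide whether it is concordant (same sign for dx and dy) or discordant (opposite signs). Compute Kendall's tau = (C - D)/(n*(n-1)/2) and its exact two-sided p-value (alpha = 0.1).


Step 1: Enumerate the 36 unordered pairs (i,j) with i<j and classify each by sign(x_j-x_i) * sign(y_j-y_i).
  (1,2):dx=-2,dy=-4->C; (1,3):dx=+5,dy=+6->C; (1,4):dx=-5,dy=-9->C; (1,5):dx=+3,dy=+2->C
  (1,6):dx=+7,dy=+4->C; (1,7):dx=-4,dy=-7->C; (1,8):dx=-3,dy=-5->C; (1,9):dx=-1,dy=-1->C
  (2,3):dx=+7,dy=+10->C; (2,4):dx=-3,dy=-5->C; (2,5):dx=+5,dy=+6->C; (2,6):dx=+9,dy=+8->C
  (2,7):dx=-2,dy=-3->C; (2,8):dx=-1,dy=-1->C; (2,9):dx=+1,dy=+3->C; (3,4):dx=-10,dy=-15->C
  (3,5):dx=-2,dy=-4->C; (3,6):dx=+2,dy=-2->D; (3,7):dx=-9,dy=-13->C; (3,8):dx=-8,dy=-11->C
  (3,9):dx=-6,dy=-7->C; (4,5):dx=+8,dy=+11->C; (4,6):dx=+12,dy=+13->C; (4,7):dx=+1,dy=+2->C
  (4,8):dx=+2,dy=+4->C; (4,9):dx=+4,dy=+8->C; (5,6):dx=+4,dy=+2->C; (5,7):dx=-7,dy=-9->C
  (5,8):dx=-6,dy=-7->C; (5,9):dx=-4,dy=-3->C; (6,7):dx=-11,dy=-11->C; (6,8):dx=-10,dy=-9->C
  (6,9):dx=-8,dy=-5->C; (7,8):dx=+1,dy=+2->C; (7,9):dx=+3,dy=+6->C; (8,9):dx=+2,dy=+4->C
Step 2: C = 35, D = 1, total pairs = 36.
Step 3: tau = (C - D)/(n(n-1)/2) = (35 - 1)/36 = 0.944444.
Step 4: Exact two-sided p-value (enumerate n! = 362880 permutations of y under H0): p = 0.000050.
Step 5: alpha = 0.1. reject H0.

tau_b = 0.9444 (C=35, D=1), p = 0.000050, reject H0.


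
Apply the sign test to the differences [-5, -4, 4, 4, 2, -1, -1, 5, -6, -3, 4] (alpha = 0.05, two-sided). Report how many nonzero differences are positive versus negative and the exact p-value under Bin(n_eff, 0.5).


Step 1: Discard zero differences. Original n = 11; n_eff = number of nonzero differences = 11.
Nonzero differences (with sign): -5, -4, +4, +4, +2, -1, -1, +5, -6, -3, +4
Step 2: Count signs: positive = 5, negative = 6.
Step 3: Under H0: P(positive) = 0.5, so the number of positives S ~ Bin(11, 0.5).
Step 4: Two-sided exact p-value = sum of Bin(11,0.5) probabilities at or below the observed probability = 1.000000.
Step 5: alpha = 0.05. fail to reject H0.

n_eff = 11, pos = 5, neg = 6, p = 1.000000, fail to reject H0.


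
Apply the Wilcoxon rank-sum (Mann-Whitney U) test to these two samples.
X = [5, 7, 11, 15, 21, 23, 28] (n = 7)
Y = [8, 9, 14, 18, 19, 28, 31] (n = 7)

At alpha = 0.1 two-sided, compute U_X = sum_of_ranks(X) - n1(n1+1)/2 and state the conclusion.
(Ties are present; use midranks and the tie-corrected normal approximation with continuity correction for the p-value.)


Step 1: Combine and sort all 14 observations; assign midranks.
sorted (value, group): (5,X), (7,X), (8,Y), (9,Y), (11,X), (14,Y), (15,X), (18,Y), (19,Y), (21,X), (23,X), (28,X), (28,Y), (31,Y)
ranks: 5->1, 7->2, 8->3, 9->4, 11->5, 14->6, 15->7, 18->8, 19->9, 21->10, 23->11, 28->12.5, 28->12.5, 31->14
Step 2: Rank sum for X: R1 = 1 + 2 + 5 + 7 + 10 + 11 + 12.5 = 48.5.
Step 3: U_X = R1 - n1(n1+1)/2 = 48.5 - 7*8/2 = 48.5 - 28 = 20.5.
       U_Y = n1*n2 - U_X = 49 - 20.5 = 28.5.
Step 4: Ties are present, so use the tie-corrected normal approximation (with continuity correction) for the p-value.
Step 5: p-value = 0.654365; compare to alpha = 0.1. fail to reject H0.

U_X = 20.5, p = 0.654365, fail to reject H0 at alpha = 0.1.


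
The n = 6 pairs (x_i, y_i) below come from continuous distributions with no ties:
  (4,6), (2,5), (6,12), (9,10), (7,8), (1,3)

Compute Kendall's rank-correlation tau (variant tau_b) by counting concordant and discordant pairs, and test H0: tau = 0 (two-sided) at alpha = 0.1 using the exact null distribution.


Step 1: Enumerate the 15 unordered pairs (i,j) with i<j and classify each by sign(x_j-x_i) * sign(y_j-y_i).
  (1,2):dx=-2,dy=-1->C; (1,3):dx=+2,dy=+6->C; (1,4):dx=+5,dy=+4->C; (1,5):dx=+3,dy=+2->C
  (1,6):dx=-3,dy=-3->C; (2,3):dx=+4,dy=+7->C; (2,4):dx=+7,dy=+5->C; (2,5):dx=+5,dy=+3->C
  (2,6):dx=-1,dy=-2->C; (3,4):dx=+3,dy=-2->D; (3,5):dx=+1,dy=-4->D; (3,6):dx=-5,dy=-9->C
  (4,5):dx=-2,dy=-2->C; (4,6):dx=-8,dy=-7->C; (5,6):dx=-6,dy=-5->C
Step 2: C = 13, D = 2, total pairs = 15.
Step 3: tau = (C - D)/(n(n-1)/2) = (13 - 2)/15 = 0.733333.
Step 4: Exact two-sided p-value (enumerate n! = 720 permutations of y under H0): p = 0.055556.
Step 5: alpha = 0.1. reject H0.

tau_b = 0.7333 (C=13, D=2), p = 0.055556, reject H0.


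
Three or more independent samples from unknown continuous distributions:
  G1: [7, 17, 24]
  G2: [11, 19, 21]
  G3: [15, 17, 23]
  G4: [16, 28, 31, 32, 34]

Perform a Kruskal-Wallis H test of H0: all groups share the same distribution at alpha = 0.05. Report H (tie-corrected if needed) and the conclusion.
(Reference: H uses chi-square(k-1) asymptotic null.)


Step 1: Combine all N = 14 observations and assign midranks.
sorted (value, group, rank): (7,G1,1), (11,G2,2), (15,G3,3), (16,G4,4), (17,G1,5.5), (17,G3,5.5), (19,G2,7), (21,G2,8), (23,G3,9), (24,G1,10), (28,G4,11), (31,G4,12), (32,G4,13), (34,G4,14)
Step 2: Sum ranks within each group.
R_1 = 16.5 (n_1 = 3)
R_2 = 17 (n_2 = 3)
R_3 = 17.5 (n_3 = 3)
R_4 = 54 (n_4 = 5)
Step 3: H = 12/(N(N+1)) * sum(R_i^2/n_i) - 3(N+1)
     = 12/(14*15) * (16.5^2/3 + 17^2/3 + 17.5^2/3 + 54^2/5) - 3*15
     = 0.057143 * 872.367 - 45
     = 4.849524.
Step 4: Ties present; correction factor C = 1 - 6/(14^3 - 14) = 0.997802. Corrected H = 4.849524 / 0.997802 = 4.860206.
Step 5: Under H0, H ~ chi^2(3); p-value = 0.182324.
Step 6: alpha = 0.05. fail to reject H0.

H = 4.8602, df = 3, p = 0.182324, fail to reject H0.


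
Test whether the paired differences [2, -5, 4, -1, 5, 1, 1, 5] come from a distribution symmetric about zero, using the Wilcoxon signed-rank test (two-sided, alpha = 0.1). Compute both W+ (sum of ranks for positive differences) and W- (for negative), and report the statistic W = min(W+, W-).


Step 1: Drop any zero differences (none here) and take |d_i|.
|d| = [2, 5, 4, 1, 5, 1, 1, 5]
Step 2: Midrank |d_i| (ties get averaged ranks).
ranks: |2|->4, |5|->7, |4|->5, |1|->2, |5|->7, |1|->2, |1|->2, |5|->7
Step 3: Attach original signs; sum ranks with positive sign and with negative sign.
W+ = 4 + 5 + 7 + 2 + 2 + 7 = 27
W- = 7 + 2 = 9
(Check: W+ + W- = 36 should equal n(n+1)/2 = 36.)
Step 4: Test statistic W = min(W+, W-) = 9.
Step 5: Ties in |d|, so use the tie-corrected normal approximation.
        E[W] = n(n+1)/4 = 8*9/4 = 18.
        Tie groups: |d|=1 (t=3), |d|=5 (t=3); sum(t^3 - t) = 48.
        Var[W] = n(n+1)(2n+1)/24 - sum(t^3-t)/48 = 1224/24 - 48/48 = 50.
        z = (W - E[W]) / sqrt(Var[W]) = (9 - 18) / 7.0711 = -1.2728.
        Two-sided p = 2*Phi(z) = 0.203092.
Step 6: alpha = 0.1. fail to reject H0.

W+ = 27, W- = 9, W = min = 9, p = 0.203092, fail to reject H0.


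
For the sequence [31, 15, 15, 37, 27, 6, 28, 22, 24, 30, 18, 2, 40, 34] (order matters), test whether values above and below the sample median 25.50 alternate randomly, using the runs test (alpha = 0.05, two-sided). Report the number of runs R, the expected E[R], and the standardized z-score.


Step 1: Compute median = 25.50; label A = above, B = below.
Labels in order: ABBAABABBABBAA  (n_A = 7, n_B = 7)
Step 2: Count runs R = 9.
Step 3: Under H0 (random ordering), E[R] = 2*n_A*n_B/(n_A+n_B) + 1 = 2*7*7/14 + 1 = 8.0000.
        Var[R] = 2*n_A*n_B*(2*n_A*n_B - n_A - n_B) / ((n_A+n_B)^2 * (n_A+n_B-1)) = 8232/2548 = 3.2308.
        SD[R] = 1.7974.
Step 4: Continuity-corrected z = (R - 0.5 - E[R]) / SD[R] = (9 - 0.5 - 8.0000) / 1.7974 = 0.2782.
Step 5: Two-sided p-value via normal approximation = 2*(1 - Phi(|z|)) = 0.780879.
Step 6: alpha = 0.05. fail to reject H0.

R = 9, z = 0.2782, p = 0.780879, fail to reject H0.


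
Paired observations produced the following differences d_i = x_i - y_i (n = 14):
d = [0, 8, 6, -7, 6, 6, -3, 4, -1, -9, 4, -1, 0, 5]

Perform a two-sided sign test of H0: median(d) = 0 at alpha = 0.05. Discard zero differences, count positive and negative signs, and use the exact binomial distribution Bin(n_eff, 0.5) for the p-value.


Step 1: Discard zero differences. Original n = 14; n_eff = number of nonzero differences = 12.
Nonzero differences (with sign): +8, +6, -7, +6, +6, -3, +4, -1, -9, +4, -1, +5
Step 2: Count signs: positive = 7, negative = 5.
Step 3: Under H0: P(positive) = 0.5, so the number of positives S ~ Bin(12, 0.5).
Step 4: Two-sided exact p-value = sum of Bin(12,0.5) probabilities at or below the observed probability = 0.774414.
Step 5: alpha = 0.05. fail to reject H0.

n_eff = 12, pos = 7, neg = 5, p = 0.774414, fail to reject H0.


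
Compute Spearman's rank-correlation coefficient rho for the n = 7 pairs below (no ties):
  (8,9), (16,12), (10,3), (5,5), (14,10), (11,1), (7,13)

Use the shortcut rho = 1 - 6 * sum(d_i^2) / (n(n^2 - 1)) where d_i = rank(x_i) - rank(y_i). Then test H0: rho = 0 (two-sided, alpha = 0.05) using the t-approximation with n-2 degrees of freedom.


Step 1: Rank x and y separately (midranks; no ties here).
rank(x): 8->3, 16->7, 10->4, 5->1, 14->6, 11->5, 7->2
rank(y): 9->4, 12->6, 3->2, 5->3, 10->5, 1->1, 13->7
Step 2: d_i = R_x(i) - R_y(i); compute d_i^2.
  (3-4)^2=1, (7-6)^2=1, (4-2)^2=4, (1-3)^2=4, (6-5)^2=1, (5-1)^2=16, (2-7)^2=25
sum(d^2) = 52.
Step 3: rho = 1 - 6*52 / (7*(7^2 - 1)) = 1 - 312/336 = 0.071429.
Step 4: Under H0, t = rho * sqrt((n-2)/(1-rho^2)) = 0.1601 ~ t(5).
Step 5: Two-sided p-value from the t-distribution with 5 df = 0.879048.
Step 6: alpha = 0.05. fail to reject H0.

rho = 0.0714, p = 0.879048, fail to reject H0 at alpha = 0.05.


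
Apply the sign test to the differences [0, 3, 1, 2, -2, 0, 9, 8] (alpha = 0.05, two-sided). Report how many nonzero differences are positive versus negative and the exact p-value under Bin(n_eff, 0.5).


Step 1: Discard zero differences. Original n = 8; n_eff = number of nonzero differences = 6.
Nonzero differences (with sign): +3, +1, +2, -2, +9, +8
Step 2: Count signs: positive = 5, negative = 1.
Step 3: Under H0: P(positive) = 0.5, so the number of positives S ~ Bin(6, 0.5).
Step 4: Two-sided exact p-value = sum of Bin(6,0.5) probabilities at or below the observed probability = 0.218750.
Step 5: alpha = 0.05. fail to reject H0.

n_eff = 6, pos = 5, neg = 1, p = 0.218750, fail to reject H0.
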